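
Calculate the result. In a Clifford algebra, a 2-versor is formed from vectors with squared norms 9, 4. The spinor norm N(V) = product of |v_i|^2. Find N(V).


Spinor norm N(V) = |v1|^2 * |v2|^2 * ... * |v2|^2
= 9 * 4
Running product: 9, 36
N(V) = 36


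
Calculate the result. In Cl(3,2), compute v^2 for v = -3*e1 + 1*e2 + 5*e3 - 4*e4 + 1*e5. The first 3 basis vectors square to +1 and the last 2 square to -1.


v^2 = sum of c_i^2 * e_i^2
Positive signature terms (e_i^2 = +1): (-3)^2 + 1^2 + 5^2 = 35
Negative signature terms (e_j^2 = -1): (-4)^2 + 1^2 = 17
v^2 = 35 - 17 = 18


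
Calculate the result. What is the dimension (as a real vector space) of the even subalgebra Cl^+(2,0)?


Even subalgebra dimension = 2^(n-1)
n = 2 + 0 = 2
2^(2 - 1) = 2^1 = 2
Verification: sum of C(2,k) for even k = 1 + 1 = 2
Result = 2


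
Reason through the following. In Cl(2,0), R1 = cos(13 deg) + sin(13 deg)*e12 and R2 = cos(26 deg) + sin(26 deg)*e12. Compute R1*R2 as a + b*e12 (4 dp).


Same-plane rotors commute and their half-angles add:
R1*R2 = cos(a1 + a2) + sin(a1 + a2)*e12.
a1 + a2 = 13 + 26 = 39 deg
cos(39 deg) = 0.7771
sin(39 deg) = 0.6293
R1*R2 = 0.7771 + 0.6293*e12


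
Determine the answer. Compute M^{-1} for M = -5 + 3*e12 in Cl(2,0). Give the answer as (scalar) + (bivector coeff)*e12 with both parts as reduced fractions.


M = -5 + 3*e12, where e12^2 = -1.
Since M commutes with its reverse ~M = a - b*e12, M * ~M = a^2 - b^2*e12^2 = a^2 + b^2.
So M^{-1} = ~M / (a^2 + b^2) = (a - b*e12)/(a^2 + b^2).
a^2 + b^2 = 25 + 9 = 34
Scalar part = -5/34 = -5/34
Bivector coeff = -3/34 = -3/34
M^{-1} = -5/34 - 3/34*e12


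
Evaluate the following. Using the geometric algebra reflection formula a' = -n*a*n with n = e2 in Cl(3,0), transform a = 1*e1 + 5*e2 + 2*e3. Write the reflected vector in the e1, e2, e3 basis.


Reflection formula: a' = -n*a*n, with n = e2 (unit vector, n^2 = 1).
For reflection through hyperplane perp to e2:
The component along e2 flips sign, others stay.
a = (1, 5, 2)
a' = (1, -5, 2)
a' = 1*e1 - 5*e2 + 2*e3


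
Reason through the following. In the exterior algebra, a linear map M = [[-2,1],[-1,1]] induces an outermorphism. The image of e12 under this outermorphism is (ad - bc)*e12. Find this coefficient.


The outermorphism of a linear map f sends e1^e2 to f(e1)^f(e2).
f(e1) = -2*e1 - 1*e2
f(e2) = 1*e1 + 1*e2
f(e1) ^ f(e2) = (-2*e1 - 1*e2) ^ (1*e1 + 1*e2)
= (-2)*1*e12 + (-1)*1*e21
= (-2 - (-1))*e12
= -1*e12
Coefficient = -1


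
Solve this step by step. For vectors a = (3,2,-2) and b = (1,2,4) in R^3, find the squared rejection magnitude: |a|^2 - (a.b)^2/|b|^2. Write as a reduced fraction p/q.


|a|^2 = 3^2 + 2^2 + (-2)^2 = 17
|b|^2 = 1^2 + 2^2 + 4^2 = 21
a . b = 3*1 + 2*2 + (-2)*4 = -1
(a.b)^2 = (-1)^2 = 1
|rej|^2 = 17 - 1/21
= (357 - 1)/21
= 356/21
In lowest terms: 356/21


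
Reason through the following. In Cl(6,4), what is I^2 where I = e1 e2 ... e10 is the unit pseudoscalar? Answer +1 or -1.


The pseudoscalar I = e1...e_n (product of all n generators) of Cl(p,q) satisfies I^2 = (-1)^(q + n(n-1)/2).
p = 6, q = 4, n = p + q = 10
n(n-1)/2 = 10 * 9 / 2 = 45
Exponent = q + n(n-1)/2 = 4 + 45 = 49
I^2 = (-1)^49 = -1


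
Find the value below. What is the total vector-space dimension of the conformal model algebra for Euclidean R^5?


The conformal model of R^5 uses Cl(6,1): the 5 Euclidean generators plus two extra orthogonal generators e+ (e+^2 = +1) and e- (e-^2 = -1), from which the null vectors e0, einf are built.
Number of generators m = 5 + 2 = 7.
dim Cl(p,q) = 2^m = 2^7 = 128


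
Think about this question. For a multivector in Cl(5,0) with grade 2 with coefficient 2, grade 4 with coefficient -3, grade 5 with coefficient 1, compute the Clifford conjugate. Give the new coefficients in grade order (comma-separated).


Clifford conjugate sign for grade k: (-1)^(k(k+1)/2)
Grade 2: (-1)^(2*3/2) = (-1)^3 = -1, coeff 2 -> -2
Grade 4: (-1)^(4*5/2) = (-1)^10 = 1, coeff -3 -> -3
Grade 5: (-1)^(5*6/2) = (-1)^15 = -1, coeff 1 -> -1
Conjugated coefficients: -2, -3, -1


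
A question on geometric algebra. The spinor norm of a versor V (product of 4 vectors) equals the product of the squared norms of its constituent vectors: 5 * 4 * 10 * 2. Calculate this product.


Spinor norm N(V) = |v1|^2 * |v2|^2 * ... * |v4|^2
= 5 * 4 * 10 * 2
Running product: 5, 20, 200, 400
N(V) = 400


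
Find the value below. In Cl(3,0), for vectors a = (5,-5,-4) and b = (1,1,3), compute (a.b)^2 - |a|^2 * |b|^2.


a . b = 5*1 + (-5)*1 + (-4)*3
= 5 + (-5) + (-12) = -12
|a|^2 = 5^2 + (-5)^2 + (-4)^2 = 66
|b|^2 = 1^2 + 1^2 + 3^2 = 11
(a.b)^2 = (-12)^2 = 144
|a|^2 * |b|^2 = 66 * 11 = 726
Result = 144 - 726 = -582


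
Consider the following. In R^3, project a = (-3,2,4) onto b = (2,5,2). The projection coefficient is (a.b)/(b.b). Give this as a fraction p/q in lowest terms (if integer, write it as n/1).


Projection coefficient = (a . b) / (b . b)
a . b = (-3)*2 + 2*5 + 4*2
= -6 + 10 + 8 = 12
b . b = 2^2 + 5^2 + 2^2
= 4 + 25 + 4 = 33
Coefficient = 12/33
In lowest terms: 4/11


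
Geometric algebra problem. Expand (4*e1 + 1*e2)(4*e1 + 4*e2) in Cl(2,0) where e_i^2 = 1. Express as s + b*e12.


Expand: (4*e1 + 1*e2)(4*e1 + 4*e2)
= 4*4*e1e1 + 4*4*e1e2 + 1*4*e2e1 + 1*4*e2e2
Using e1^2 = e2^2 = 1, e2e1 = -e1e2:
Scalar part s = 4*4 + 1*4 = 16 + 4 = 20
Bivector part b = 4*4 - 1*4 = 16 - 4 = 12
uv = 20 + 12*e12


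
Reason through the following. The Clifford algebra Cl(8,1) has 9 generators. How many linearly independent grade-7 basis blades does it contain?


Number of grade-k basis blades in Cl(p,q) with n = p + q is C(n, k).
n = 8 + 1 = 9
C(9, 7) = 9! / (7! * 2!)
= 362880 / (5040 * 2)
= 36


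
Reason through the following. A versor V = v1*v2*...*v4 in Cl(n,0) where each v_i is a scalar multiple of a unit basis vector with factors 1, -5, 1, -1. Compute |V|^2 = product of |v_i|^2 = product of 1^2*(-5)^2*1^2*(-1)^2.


Each vector v_i has |v_i|^2 = s_i^2
Squared scales: 1^2 = 1, (-5)^2 = 25, 1^2 = 1, (-1)^2 = 1
|V|^2 = 1 * 25 * 1 * 1
= 25


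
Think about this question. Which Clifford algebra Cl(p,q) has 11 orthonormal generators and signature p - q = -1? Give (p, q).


We need p + q = 11 and p - q = -1.
Adding: 2p = 11 + (-1) = 10, so p = 5.
Then q = 11 - 5 = 6.
(p, q) = (5, 6)


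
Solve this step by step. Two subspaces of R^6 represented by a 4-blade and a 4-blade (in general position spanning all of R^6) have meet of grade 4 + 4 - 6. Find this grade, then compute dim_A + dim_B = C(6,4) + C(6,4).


Meet grade = grade(A) + grade(B) - n
= 4 + 4 - 6 = 2
C(6,4) = 15
C(6,4) = 15
dim_A + dim_B = 15 + 15 = 30


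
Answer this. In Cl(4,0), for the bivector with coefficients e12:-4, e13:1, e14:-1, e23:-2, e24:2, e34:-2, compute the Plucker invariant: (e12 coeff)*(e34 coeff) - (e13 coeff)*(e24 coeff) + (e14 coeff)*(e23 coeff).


Plucker relation: af - be + cd
a*f = (-4)*(-2) = 8
b*e = 1*2 = 2
c*d = (-1)*(-2) = 2
af - be + cd = 8 - 2 + 2
= 8


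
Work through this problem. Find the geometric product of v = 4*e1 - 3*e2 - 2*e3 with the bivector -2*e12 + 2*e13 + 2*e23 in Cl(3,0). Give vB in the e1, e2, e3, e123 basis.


vB has grade-1 (vector) and grade-3 (trivector) parts: vB = (v _| B) + (v ^ B).
Vector part <vB>_1:
  e1: -v2*b12 - v3*b13 = -(-3)*(-2) - (-2)*(2) = -2
  e2: v1*b12 - v3*b23 = (4)*(-2) - (-2)*(2) = -4
  e3: v1*b13 + v2*b23 = (4)*(2) + (-3)*(2) = 2
Trivector part <vB>_3:
  e123: v1*b23 - v2*b13 + v3*b12 = (4)*(2) - (-3)*(2) + (-2)*(-2) = 18
vB = -2*e1 - 4*e2 + 2*e3 + 18*e123


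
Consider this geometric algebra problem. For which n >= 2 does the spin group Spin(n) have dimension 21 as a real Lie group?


dim Spin(n) = dim so(n) = n(n-1)/2.
Solve n(n-1)/2 = 21, i.e. n^2 - n - 42 = 0.
Discriminant = 1 + 8*21 = 169
n = (1 + sqrt(169))/2 = (1 + 13)/2 = 7


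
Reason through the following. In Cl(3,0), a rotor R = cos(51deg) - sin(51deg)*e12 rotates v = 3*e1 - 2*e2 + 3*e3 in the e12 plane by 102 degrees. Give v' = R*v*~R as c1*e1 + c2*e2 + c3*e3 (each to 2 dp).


Rotor R = cos(51deg) - sin(51deg)*e12
Rotation angle theta = 2 * 51 = 102 degrees in the e12 plane (e1 -> e2).
The component perpendicular to the plane (e3) is invariant: v'_3 = v3 = 3.00
cos(102deg) = -0.2079, sin(102deg) = 0.9781
v'_1 = v1*cos(theta) - v2*sin(theta) = 3*(-0.2079) - (-2)*0.9781 = 1.33
v'_2 = v1*sin(theta) + v2*cos(theta) = 3*0.9781 + (-2)*(-0.2079) = 3.35
v' = 1.33*e1 + 3.35*e2 + 3.00*e3


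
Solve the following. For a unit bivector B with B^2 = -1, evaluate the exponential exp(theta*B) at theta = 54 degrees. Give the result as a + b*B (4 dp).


For a unit bivector B with B^2 = -1, the exponential series gives
e^(theta*B) = cos(theta) + sin(theta)*B (the GA analogue of Euler's formula).
theta = 54 degrees = 0.942478 rad
cos(54 deg) = 0.5878
sin(54 deg) = 0.8090
exp(theta*B) = 0.5878 + 0.8090*B


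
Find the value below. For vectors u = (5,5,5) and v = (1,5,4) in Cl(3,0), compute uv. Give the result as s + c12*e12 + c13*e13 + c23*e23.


In Cl(3,0): e_i^2 = 1, e_ie_j = -e_je_i for i != j.
Scalar part = u . v = 5*1 + 5*5 + 5*4
= 5 + 25 + 20 = 50
e12 coeff = 5*5 - 5*1 = 25 - 5 = 20
e13 coeff = 5*4 - 5*1 = 20 - 5 = 15
e23 coeff = 5*4 - 5*5 = 20 - 25 = -5
uv = 50 + 20*e12 + 15*e13 - 5*e23


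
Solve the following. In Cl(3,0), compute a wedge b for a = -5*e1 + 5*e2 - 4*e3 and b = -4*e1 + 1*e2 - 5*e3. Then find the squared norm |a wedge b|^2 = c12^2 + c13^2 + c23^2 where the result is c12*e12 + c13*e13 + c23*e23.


a wedge b = (a1*b2 - a2*b1)*e12 + (a1*b3 - a3*b1)*e13 + (a2*b3 - a3*b2)*e23
e12 coeff: (-5)*1 - 5*(-4) = -5 - (-20) = 15
e13 coeff: (-5)*(-5) - (-4)*(-4) = 25 - 16 = 9
e23 coeff: 5*(-5) - (-4)*1 = -25 - (-4) = -21
|a wedge b|^2 = 15^2 + 9^2 + (-21)^2
= 225 + 81 + 441
= 747


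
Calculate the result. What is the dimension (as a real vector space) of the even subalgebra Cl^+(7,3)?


Even subalgebra dimension = 2^(n-1)
n = 7 + 3 = 10
2^(10 - 1) = 2^9 = 512
Verification: sum of C(10,k) for even k = 1 + 45 + 210 + 210 + 45 + 1 = 512
Result = 512


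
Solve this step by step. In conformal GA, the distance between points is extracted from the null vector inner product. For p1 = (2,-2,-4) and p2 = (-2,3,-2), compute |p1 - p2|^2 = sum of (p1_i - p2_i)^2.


p1 - p2 = (4, -5, -2)
|p1 - p2|^2 = 4^2 + (-5)^2 + (-2)^2
= 16 + 25 + 4
= 45


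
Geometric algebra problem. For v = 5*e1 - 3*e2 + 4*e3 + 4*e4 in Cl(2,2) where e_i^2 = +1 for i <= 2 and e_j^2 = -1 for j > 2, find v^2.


v^2 = sum of c_i^2 * e_i^2
Positive signature terms (e_i^2 = +1): 5^2 + (-3)^2 = 34
Negative signature terms (e_j^2 = -1): 4^2 + 4^2 = 32
v^2 = 34 - 32 = 2


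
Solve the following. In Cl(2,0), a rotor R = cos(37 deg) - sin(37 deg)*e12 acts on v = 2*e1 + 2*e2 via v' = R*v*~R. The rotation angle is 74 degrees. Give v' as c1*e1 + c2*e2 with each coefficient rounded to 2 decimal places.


Rotor R = cos(37deg) - sin(37deg)*e12
Rotation angle theta = 2 * 37 = 74 degrees
v' = R*v*~R rotates v by theta.
cos(74deg) = 0.2756, sin(74deg) = 0.9613
v'_1 = 2*cos(74deg) - 2*sin(74deg)
= 2*0.2756 - 2*0.9613
= -1.37
v'_2 = 2*sin(74deg) + 2*cos(74deg)
= 2*0.9613 + 2*0.2756
= 2.47
v' = -1.37*e1 + 2.47*e2


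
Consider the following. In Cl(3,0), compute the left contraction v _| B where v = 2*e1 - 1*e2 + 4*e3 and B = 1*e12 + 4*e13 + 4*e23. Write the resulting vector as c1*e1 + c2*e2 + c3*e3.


Left contraction v _| B = <vB>_1 (grade-1 part of the geometric product vB).
Using e1_|e12 = e2, e2_|e12 = -e1, e1_|e13 = e3, e3_|e13 = -e1, e2_|e23 = e3, e3_|e23 = -e2:
e1 coeff: -v2*b12 - v3*b13 = -(-1)*(1) - (4)*(4) = -15
e2 coeff: v1*b12 - v3*b23 = (2)*(1) - (4)*(4) = -14
e3 coeff: v1*b13 + v2*b23 = (2)*(4) + (-1)*(4) = 4
v _| B = -15*e1 - 14*e2 + 4*e3


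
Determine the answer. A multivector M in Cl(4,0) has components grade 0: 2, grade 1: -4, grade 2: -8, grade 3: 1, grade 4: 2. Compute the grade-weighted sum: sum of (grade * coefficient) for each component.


Grade-weighted sum = sum of grade_k * coefficient_k
0*2 = 0
1*(-4) = -4
2*(-8) = -16
3*1 = 3
4*2 = 8
Total = 0 + (-4) + (-16) + 3 + 8 = -9


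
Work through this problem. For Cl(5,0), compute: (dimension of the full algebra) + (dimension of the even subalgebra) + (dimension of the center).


n = 5 + 0 = 5
Total dim = 2^5 = 32
Even subalgebra dim = 2^4 = 16
n is odd, so center dim = 2
Sum = 32 + 16 + 2 = 50


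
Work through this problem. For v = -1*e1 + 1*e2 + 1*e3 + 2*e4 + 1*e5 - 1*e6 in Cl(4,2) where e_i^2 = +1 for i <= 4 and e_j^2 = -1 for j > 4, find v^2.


v^2 = sum of c_i^2 * e_i^2
Positive signature terms (e_i^2 = +1): (-1)^2 + 1^2 + 1^2 + 2^2 = 7
Negative signature terms (e_j^2 = -1): 1^2 + (-1)^2 = 2
v^2 = 7 - 2 = 5


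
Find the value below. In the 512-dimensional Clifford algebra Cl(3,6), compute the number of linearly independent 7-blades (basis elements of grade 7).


Number of grade-k basis blades in Cl(p,q) with n = p + q is C(n, k).
n = 3 + 6 = 9
C(9, 7) = 9! / (7! * 2!)
= 362880 / (5040 * 2)
= 36


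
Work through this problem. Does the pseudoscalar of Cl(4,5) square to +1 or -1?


The pseudoscalar I = e1...e_n (product of all n generators) of Cl(p,q) satisfies I^2 = (-1)^(q + n(n-1)/2).
p = 4, q = 5, n = p + q = 9
n(n-1)/2 = 9 * 8 / 2 = 36
Exponent = q + n(n-1)/2 = 5 + 36 = 41
I^2 = (-1)^41 = -1


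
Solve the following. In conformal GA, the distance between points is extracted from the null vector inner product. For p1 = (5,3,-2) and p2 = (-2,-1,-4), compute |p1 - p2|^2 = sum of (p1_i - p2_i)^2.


p1 - p2 = (7, 4, 2)
|p1 - p2|^2 = 7^2 + 4^2 + 2^2
= 49 + 16 + 4
= 69


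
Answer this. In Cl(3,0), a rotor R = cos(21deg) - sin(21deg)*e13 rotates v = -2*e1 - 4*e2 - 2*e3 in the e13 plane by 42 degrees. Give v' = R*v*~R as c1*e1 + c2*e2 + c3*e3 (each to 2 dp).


Rotor R = cos(21deg) - sin(21deg)*e13
Rotation angle theta = 2 * 21 = 42 degrees in the e13 plane (e1 -> e3).
The component perpendicular to the plane (e2) is invariant: v'_2 = v2 = -4.00
cos(42deg) = 0.7431, sin(42deg) = 0.6691
v'_1 = v1*cos(theta) - v3*sin(theta) = -2*0.7431 - (-2)*0.6691 = -0.15
v'_3 = v1*sin(theta) + v3*cos(theta) = -2*0.6691 + (-2)*0.7431 = -2.82
v' = -0.15*e1 - 4.00*e2 - 2.82*e3


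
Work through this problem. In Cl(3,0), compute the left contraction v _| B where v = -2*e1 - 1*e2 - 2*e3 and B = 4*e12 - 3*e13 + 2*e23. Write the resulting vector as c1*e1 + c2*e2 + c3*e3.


Left contraction v _| B = <vB>_1 (grade-1 part of the geometric product vB).
Using e1_|e12 = e2, e2_|e12 = -e1, e1_|e13 = e3, e3_|e13 = -e1, e2_|e23 = e3, e3_|e23 = -e2:
e1 coeff: -v2*b12 - v3*b13 = -(-1)*(4) - (-2)*(-3) = -2
e2 coeff: v1*b12 - v3*b23 = (-2)*(4) - (-2)*(2) = -4
e3 coeff: v1*b13 + v2*b23 = (-2)*(-3) + (-1)*(2) = 4
v _| B = -2*e1 - 4*e2 + 4*e3


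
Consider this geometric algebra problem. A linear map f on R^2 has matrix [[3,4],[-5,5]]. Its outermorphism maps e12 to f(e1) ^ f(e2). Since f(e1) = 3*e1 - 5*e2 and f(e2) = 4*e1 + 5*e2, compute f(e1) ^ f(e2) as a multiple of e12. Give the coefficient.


The outermorphism of a linear map f sends e1^e2 to f(e1)^f(e2).
f(e1) = 3*e1 - 5*e2
f(e2) = 4*e1 + 5*e2
f(e1) ^ f(e2) = (3*e1 - 5*e2) ^ (4*e1 + 5*e2)
= 3*5*e12 + (-5)*4*e21
= (15 - (-20))*e12
= 35*e12
Coefficient = 35


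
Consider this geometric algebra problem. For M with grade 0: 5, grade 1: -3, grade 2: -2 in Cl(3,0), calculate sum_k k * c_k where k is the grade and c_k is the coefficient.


Grade-weighted sum = sum of grade_k * coefficient_k
0*5 = 0
1*(-3) = -3
2*(-2) = -4
Total = 0 + (-3) + (-4) = -7


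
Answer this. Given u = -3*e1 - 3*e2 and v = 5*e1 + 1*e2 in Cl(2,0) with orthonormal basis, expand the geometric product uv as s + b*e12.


Expand: (-3*e1 - 3*e2)(5*e1 + 1*e2)
= (-3)*5*e1e1 + (-3)*1*e1e2 + (-3)*5*e2e1 + (-3)*1*e2e2
Using e1^2 = e2^2 = 1, e2e1 = -e1e2:
Scalar part s = (-3)*5 + (-3)*1 = -15 + (-3) = -18
Bivector part b = (-3)*1 - (-3)*5 = -3 - (-15) = 12
uv = -18 + 12*e12


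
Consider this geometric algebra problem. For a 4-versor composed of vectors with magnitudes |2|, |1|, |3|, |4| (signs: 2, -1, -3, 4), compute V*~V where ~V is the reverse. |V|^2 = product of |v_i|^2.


Each vector v_i has |v_i|^2 = s_i^2
Squared scales: 2^2 = 4, (-1)^2 = 1, (-3)^2 = 9, 4^2 = 16
|V|^2 = 4 * 1 * 9 * 16
= 576


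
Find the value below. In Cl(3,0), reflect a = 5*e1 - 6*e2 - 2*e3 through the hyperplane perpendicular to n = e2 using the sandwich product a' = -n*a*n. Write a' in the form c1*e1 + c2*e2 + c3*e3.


Reflection formula: a' = -n*a*n, with n = e2 (unit vector, n^2 = 1).
For reflection through hyperplane perp to e2:
The component along e2 flips sign, others stay.
a = (5, -6, -2)
a' = (5, 6, -2)
a' = 5*e1 + 6*e2 - 2*e3


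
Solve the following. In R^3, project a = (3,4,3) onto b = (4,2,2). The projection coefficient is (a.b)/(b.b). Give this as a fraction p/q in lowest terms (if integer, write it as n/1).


Projection coefficient = (a . b) / (b . b)
a . b = 3*4 + 4*2 + 3*2
= 12 + 8 + 6 = 26
b . b = 4^2 + 2^2 + 2^2
= 16 + 4 + 4 = 24
Coefficient = 26/24
In lowest terms: 13/12


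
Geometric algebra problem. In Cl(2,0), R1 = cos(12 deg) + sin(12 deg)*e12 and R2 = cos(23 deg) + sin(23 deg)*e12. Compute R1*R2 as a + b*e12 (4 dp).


Same-plane rotors commute and their half-angles add:
R1*R2 = cos(a1 + a2) + sin(a1 + a2)*e12.
a1 + a2 = 12 + 23 = 35 deg
cos(35 deg) = 0.8192
sin(35 deg) = 0.5736
R1*R2 = 0.8192 + 0.5736*e12


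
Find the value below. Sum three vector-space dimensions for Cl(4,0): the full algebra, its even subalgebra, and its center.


n = 4 + 0 = 4
Total dim = 2^4 = 16
Even subalgebra dim = 2^3 = 8
n is even, so center dim = 1
Sum = 16 + 8 + 1 = 25


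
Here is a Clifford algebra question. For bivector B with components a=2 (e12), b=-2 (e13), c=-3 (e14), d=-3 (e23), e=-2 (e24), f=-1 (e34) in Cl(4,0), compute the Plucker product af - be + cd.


Plucker relation: af - be + cd
a*f = 2*(-1) = -2
b*e = (-2)*(-2) = 4
c*d = (-3)*(-3) = 9
af - be + cd = -2 - 4 + 9
= 3


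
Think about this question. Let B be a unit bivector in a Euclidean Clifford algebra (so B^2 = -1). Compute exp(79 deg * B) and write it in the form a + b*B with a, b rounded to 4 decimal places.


For a unit bivector B with B^2 = -1, the exponential series gives
e^(theta*B) = cos(theta) + sin(theta)*B (the GA analogue of Euler's formula).
theta = 79 degrees = 1.37881 rad
cos(79 deg) = 0.1908
sin(79 deg) = 0.9816
exp(theta*B) = 0.1908 + 0.9816*B


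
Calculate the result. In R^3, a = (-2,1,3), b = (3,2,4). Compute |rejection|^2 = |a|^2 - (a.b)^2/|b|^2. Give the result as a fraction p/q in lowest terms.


|a|^2 = (-2)^2 + 1^2 + 3^2 = 14
|b|^2 = 3^2 + 2^2 + 4^2 = 29
a . b = (-2)*3 + 1*2 + 3*4 = 8
(a.b)^2 = 8^2 = 64
|rej|^2 = 14 - 64/29
= (406 - 64)/29
= 342/29
In lowest terms: 342/29


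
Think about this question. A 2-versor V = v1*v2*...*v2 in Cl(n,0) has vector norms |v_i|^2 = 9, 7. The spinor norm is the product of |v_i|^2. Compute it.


Spinor norm N(V) = |v1|^2 * |v2|^2 * ... * |v2|^2
= 9 * 7
Running product: 9, 63
N(V) = 63


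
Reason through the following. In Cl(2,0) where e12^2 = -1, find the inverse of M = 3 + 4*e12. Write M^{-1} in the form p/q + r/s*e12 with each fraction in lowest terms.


M = 3 + 4*e12, where e12^2 = -1.
Since M commutes with its reverse ~M = a - b*e12, M * ~M = a^2 - b^2*e12^2 = a^2 + b^2.
So M^{-1} = ~M / (a^2 + b^2) = (a - b*e12)/(a^2 + b^2).
a^2 + b^2 = 9 + 16 = 25
Scalar part = 3/25 = 3/25
Bivector coeff = -4/25 = -4/25
M^{-1} = 3/25 - 4/25*e12


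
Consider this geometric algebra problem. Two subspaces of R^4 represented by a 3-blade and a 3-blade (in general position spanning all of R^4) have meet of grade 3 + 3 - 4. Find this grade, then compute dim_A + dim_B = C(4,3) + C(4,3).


Meet grade = grade(A) + grade(B) - n
= 3 + 3 - 4 = 2
C(4,3) = 4
C(4,3) = 4
dim_A + dim_B = 4 + 4 = 8


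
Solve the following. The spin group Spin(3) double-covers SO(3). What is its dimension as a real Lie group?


Spin(n) double-covers SO(n); both have Lie algebra so(n) of dimension n(n-1)/2.
n = 3
n(n-1) = 3 * 2 = 6
dim Spin(3) = 6/2 = 3


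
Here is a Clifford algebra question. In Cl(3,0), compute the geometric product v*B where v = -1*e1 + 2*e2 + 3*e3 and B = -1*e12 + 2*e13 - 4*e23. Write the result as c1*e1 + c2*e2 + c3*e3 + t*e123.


vB has grade-1 (vector) and grade-3 (trivector) parts: vB = (v _| B) + (v ^ B).
Vector part <vB>_1:
  e1: -v2*b12 - v3*b13 = -(2)*(-1) - (3)*(2) = -4
  e2: v1*b12 - v3*b23 = (-1)*(-1) - (3)*(-4) = 13
  e3: v1*b13 + v2*b23 = (-1)*(2) + (2)*(-4) = -10
Trivector part <vB>_3:
  e123: v1*b23 - v2*b13 + v3*b12 = (-1)*(-4) - (2)*(2) + (3)*(-1) = -3
vB = -4*e1 + 13*e2 - 10*e3 - 3*e123


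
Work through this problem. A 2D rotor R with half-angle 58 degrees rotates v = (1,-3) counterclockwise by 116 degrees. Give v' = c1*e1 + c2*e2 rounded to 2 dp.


Rotor R = cos(58deg) - sin(58deg)*e12
Rotation angle theta = 2 * 58 = 116 degrees
v' = R*v*~R rotates v by theta.
cos(116deg) = -0.4384, sin(116deg) = 0.8988
v'_1 = 1*cos(116deg) - (-3)*sin(116deg)
= 1*(-0.4384) - (-3)*0.8988
= 2.26
v'_2 = 1*sin(116deg) + (-3)*cos(116deg)
= 1*0.8988 + (-3)*(-0.4384)
= 2.21
v' = 2.26*e1 + 2.21*e2


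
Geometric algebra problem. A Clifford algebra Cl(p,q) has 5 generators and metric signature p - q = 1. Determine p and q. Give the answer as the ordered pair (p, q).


We need p + q = 5 and p - q = 1.
Adding: 2p = 5 + 1 = 6, so p = 3.
Then q = 5 - 3 = 2.
(p, q) = (3, 2)


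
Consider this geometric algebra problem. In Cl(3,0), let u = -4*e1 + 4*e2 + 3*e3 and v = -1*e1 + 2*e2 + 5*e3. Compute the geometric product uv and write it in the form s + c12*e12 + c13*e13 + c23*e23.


In Cl(3,0): e_i^2 = 1, e_ie_j = -e_je_i for i != j.
Scalar part = u . v = (-4)*(-1) + 4*2 + 3*5
= 4 + 8 + 15 = 27
e12 coeff = (-4)*2 - 4*(-1) = -8 - (-4) = -4
e13 coeff = (-4)*5 - 3*(-1) = -20 - (-3) = -17
e23 coeff = 4*5 - 3*2 = 20 - 6 = 14
uv = 27 - 4*e12 - 17*e13 + 14*e23


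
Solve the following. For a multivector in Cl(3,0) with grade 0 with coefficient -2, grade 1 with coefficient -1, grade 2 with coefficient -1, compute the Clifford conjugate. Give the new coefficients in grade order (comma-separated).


Clifford conjugate sign for grade k: (-1)^(k(k+1)/2)
Grade 0: (-1)^(0*1/2) = (-1)^0 = 1, coeff -2 -> -2
Grade 1: (-1)^(1*2/2) = (-1)^1 = -1, coeff -1 -> 1
Grade 2: (-1)^(2*3/2) = (-1)^3 = -1, coeff -1 -> 1
Conjugated coefficients: -2, 1, 1


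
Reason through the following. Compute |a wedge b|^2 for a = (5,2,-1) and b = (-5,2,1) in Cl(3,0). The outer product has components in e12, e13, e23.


a wedge b = (a1*b2 - a2*b1)*e12 + (a1*b3 - a3*b1)*e13 + (a2*b3 - a3*b2)*e23
e12 coeff: 5*2 - 2*(-5) = 10 - (-10) = 20
e13 coeff: 5*1 - (-1)*(-5) = 5 - 5 = 0
e23 coeff: 2*1 - (-1)*2 = 2 - (-2) = 4
|a wedge b|^2 = 20^2 + 0^2 + 4^2
= 400 + 0 + 16
= 416


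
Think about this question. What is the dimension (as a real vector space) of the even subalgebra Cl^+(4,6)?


Even subalgebra dimension = 2^(n-1)
n = 4 + 6 = 10
2^(10 - 1) = 2^9 = 512
Verification: sum of C(10,k) for even k = 1 + 45 + 210 + 210 + 45 + 1 = 512
Result = 512


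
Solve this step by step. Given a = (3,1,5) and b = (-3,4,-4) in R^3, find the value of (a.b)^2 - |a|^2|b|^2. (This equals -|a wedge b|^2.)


a . b = 3*(-3) + 1*4 + 5*(-4)
= -9 + 4 + (-20) = -25
|a|^2 = 3^2 + 1^2 + 5^2 = 35
|b|^2 = (-3)^2 + 4^2 + (-4)^2 = 41
(a.b)^2 = (-25)^2 = 625
|a|^2 * |b|^2 = 35 * 41 = 1435
Result = 625 - 1435 = -810


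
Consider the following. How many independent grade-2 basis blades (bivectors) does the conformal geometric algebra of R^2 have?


The conformal model of R^2 uses Cl(3,1) with m = 2 + 2 = 4 generators.
Number of grade-2 blades = C(m, 2) = C(4, 2)
= 4*3/2 = 6


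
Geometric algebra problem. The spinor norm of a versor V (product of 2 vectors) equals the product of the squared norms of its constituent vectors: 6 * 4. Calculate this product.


Spinor norm N(V) = |v1|^2 * |v2|^2 * ... * |v2|^2
= 6 * 4
Running product: 6, 24
N(V) = 24


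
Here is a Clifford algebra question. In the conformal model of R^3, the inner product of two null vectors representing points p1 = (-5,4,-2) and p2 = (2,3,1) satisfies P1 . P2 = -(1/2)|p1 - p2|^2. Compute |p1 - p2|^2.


p1 - p2 = (-7, 1, -3)
|p1 - p2|^2 = (-7)^2 + 1^2 + (-3)^2
= 49 + 1 + 9
= 59


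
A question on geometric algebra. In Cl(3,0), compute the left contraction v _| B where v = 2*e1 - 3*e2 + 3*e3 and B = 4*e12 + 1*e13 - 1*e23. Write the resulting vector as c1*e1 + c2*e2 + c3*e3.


Left contraction v _| B = <vB>_1 (grade-1 part of the geometric product vB).
Using e1_|e12 = e2, e2_|e12 = -e1, e1_|e13 = e3, e3_|e13 = -e1, e2_|e23 = e3, e3_|e23 = -e2:
e1 coeff: -v2*b12 - v3*b13 = -(-3)*(4) - (3)*(1) = 9
e2 coeff: v1*b12 - v3*b23 = (2)*(4) - (3)*(-1) = 11
e3 coeff: v1*b13 + v2*b23 = (2)*(1) + (-3)*(-1) = 5
v _| B = 9*e1 + 11*e2 + 5*e3


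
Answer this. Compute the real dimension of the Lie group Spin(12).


Spin(n) double-covers SO(n); both have Lie algebra so(n) of dimension n(n-1)/2.
n = 12
n(n-1) = 12 * 11 = 132
dim Spin(12) = 132/2 = 66


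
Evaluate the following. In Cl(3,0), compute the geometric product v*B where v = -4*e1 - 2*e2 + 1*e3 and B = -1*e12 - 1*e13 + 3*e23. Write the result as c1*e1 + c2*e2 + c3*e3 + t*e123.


vB has grade-1 (vector) and grade-3 (trivector) parts: vB = (v _| B) + (v ^ B).
Vector part <vB>_1:
  e1: -v2*b12 - v3*b13 = -(-2)*(-1) - (1)*(-1) = -1
  e2: v1*b12 - v3*b23 = (-4)*(-1) - (1)*(3) = 1
  e3: v1*b13 + v2*b23 = (-4)*(-1) + (-2)*(3) = -2
Trivector part <vB>_3:
  e123: v1*b23 - v2*b13 + v3*b12 = (-4)*(3) - (-2)*(-1) + (1)*(-1) = -15
vB = -1*e1 + 1*e2 - 2*e3 - 15*e123


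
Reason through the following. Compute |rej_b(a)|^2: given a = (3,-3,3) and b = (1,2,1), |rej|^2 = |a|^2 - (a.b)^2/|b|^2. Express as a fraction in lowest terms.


|a|^2 = 3^2 + (-3)^2 + 3^2 = 27
|b|^2 = 1^2 + 2^2 + 1^2 = 6
a . b = 3*1 + (-3)*2 + 3*1 = 0
(a.b)^2 = 0^2 = 0
|rej|^2 = 27 - 0/6
= (162 - 0)/6
= 162/6
In lowest terms: 27/1


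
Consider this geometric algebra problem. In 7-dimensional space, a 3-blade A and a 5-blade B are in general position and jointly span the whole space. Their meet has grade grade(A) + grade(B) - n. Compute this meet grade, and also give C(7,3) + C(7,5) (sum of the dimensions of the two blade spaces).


Meet grade = grade(A) + grade(B) - n
= 3 + 5 - 7 = 1
C(7,3) = 35
C(7,5) = 21
dim_A + dim_B = 35 + 21 = 56


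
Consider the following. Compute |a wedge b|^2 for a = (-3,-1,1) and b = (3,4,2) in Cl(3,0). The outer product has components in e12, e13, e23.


a wedge b = (a1*b2 - a2*b1)*e12 + (a1*b3 - a3*b1)*e13 + (a2*b3 - a3*b2)*e23
e12 coeff: (-3)*4 - (-1)*3 = -12 - (-3) = -9
e13 coeff: (-3)*2 - 1*3 = -6 - 3 = -9
e23 coeff: (-1)*2 - 1*4 = -2 - 4 = -6
|a wedge b|^2 = (-9)^2 + (-9)^2 + (-6)^2
= 81 + 81 + 36
= 198


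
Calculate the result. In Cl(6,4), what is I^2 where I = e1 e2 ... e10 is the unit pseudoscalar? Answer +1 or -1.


The pseudoscalar I = e1...e_n (product of all n generators) of Cl(p,q) satisfies I^2 = (-1)^(q + n(n-1)/2).
p = 6, q = 4, n = p + q = 10
n(n-1)/2 = 10 * 9 / 2 = 45
Exponent = q + n(n-1)/2 = 4 + 45 = 49
I^2 = (-1)^49 = -1


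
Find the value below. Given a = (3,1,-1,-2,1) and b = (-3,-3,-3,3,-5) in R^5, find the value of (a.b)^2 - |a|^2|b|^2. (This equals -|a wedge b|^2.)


a . b = 3*(-3) + 1*(-3) + (-1)*(-3) + (-2)*3 + 1*(-5)
= -9 + (-3) + 3 + (-6) + (-5) = -20
|a|^2 = 3^2 + 1^2 + (-1)^2 + (-2)^2 + 1^2 = 16
|b|^2 = (-3)^2 + (-3)^2 + (-3)^2 + 3^2 + (-5)^2 = 61
(a.b)^2 = (-20)^2 = 400
|a|^2 * |b|^2 = 16 * 61 = 976
Result = 400 - 976 = -576


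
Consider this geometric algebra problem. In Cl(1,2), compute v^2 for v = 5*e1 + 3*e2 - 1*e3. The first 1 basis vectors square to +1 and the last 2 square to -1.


v^2 = sum of c_i^2 * e_i^2
Positive signature terms (e_i^2 = +1): 5^2 = 25
Negative signature terms (e_j^2 = -1): 3^2 + (-1)^2 = 10
v^2 = 25 - 10 = 15


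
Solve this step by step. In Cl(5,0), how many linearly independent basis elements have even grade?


Even subalgebra dimension = 2^(n-1)
n = 5 + 0 = 5
2^(5 - 1) = 2^4 = 16
Verification: sum of C(5,k) for even k = 1 + 10 + 5 = 16
Result = 16


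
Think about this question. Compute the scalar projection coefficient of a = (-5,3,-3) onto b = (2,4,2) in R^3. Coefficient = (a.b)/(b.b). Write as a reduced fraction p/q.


Projection coefficient = (a . b) / (b . b)
a . b = (-5)*2 + 3*4 + (-3)*2
= -10 + 12 + (-6) = -4
b . b = 2^2 + 4^2 + 2^2
= 4 + 16 + 4 = 24
Coefficient = -4/24
In lowest terms: -1/6


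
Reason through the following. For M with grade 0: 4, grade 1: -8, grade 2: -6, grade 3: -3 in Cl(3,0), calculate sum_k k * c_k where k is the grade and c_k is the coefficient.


Grade-weighted sum = sum of grade_k * coefficient_k
0*4 = 0
1*(-8) = -8
2*(-6) = -12
3*(-3) = -9
Total = 0 + (-8) + (-12) + (-9) = -29


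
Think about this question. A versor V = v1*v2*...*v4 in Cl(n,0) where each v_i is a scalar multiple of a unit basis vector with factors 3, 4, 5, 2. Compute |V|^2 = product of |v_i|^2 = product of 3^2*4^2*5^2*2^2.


Each vector v_i has |v_i|^2 = s_i^2
Squared scales: 3^2 = 9, 4^2 = 16, 5^2 = 25, 2^2 = 4
|V|^2 = 9 * 16 * 25 * 4
= 14400


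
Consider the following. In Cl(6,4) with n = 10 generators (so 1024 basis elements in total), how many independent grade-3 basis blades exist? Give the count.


Number of grade-k basis blades in Cl(p,q) with n = p + q is C(n, k).
n = 6 + 4 = 10
C(10, 3) = 10! / (3! * 7!)
= 3628800 / (6 * 5040)
= 120


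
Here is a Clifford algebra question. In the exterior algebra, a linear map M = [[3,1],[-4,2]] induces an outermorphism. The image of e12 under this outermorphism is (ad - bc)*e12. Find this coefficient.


The outermorphism of a linear map f sends e1^e2 to f(e1)^f(e2).
f(e1) = 3*e1 - 4*e2
f(e2) = 1*e1 + 2*e2
f(e1) ^ f(e2) = (3*e1 - 4*e2) ^ (1*e1 + 2*e2)
= 3*2*e12 + (-4)*1*e21
= (6 - (-4))*e12
= 10*e12
Coefficient = 10


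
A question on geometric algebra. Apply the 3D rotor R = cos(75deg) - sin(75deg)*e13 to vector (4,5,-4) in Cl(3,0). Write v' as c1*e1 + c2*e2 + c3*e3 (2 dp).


Rotor R = cos(75deg) - sin(75deg)*e13
Rotation angle theta = 2 * 75 = 150 degrees in the e13 plane (e1 -> e3).
The component perpendicular to the plane (e2) is invariant: v'_2 = v2 = 5.00
cos(150deg) = -0.8660, sin(150deg) = 0.5000
v'_1 = v1*cos(theta) - v3*sin(theta) = 4*(-0.8660) - (-4)*0.5000 = -1.46
v'_3 = v1*sin(theta) + v3*cos(theta) = 4*0.5000 + (-4)*(-0.8660) = 5.46
v' = -1.46*e1 + 5.00*e2 + 5.46*e3


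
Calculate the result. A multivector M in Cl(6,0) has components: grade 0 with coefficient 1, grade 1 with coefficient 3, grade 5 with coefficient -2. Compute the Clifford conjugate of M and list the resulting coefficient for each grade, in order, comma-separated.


Clifford conjugate sign for grade k: (-1)^(k(k+1)/2)
Grade 0: (-1)^(0*1/2) = (-1)^0 = 1, coeff 1 -> 1
Grade 1: (-1)^(1*2/2) = (-1)^1 = -1, coeff 3 -> -3
Grade 5: (-1)^(5*6/2) = (-1)^15 = -1, coeff -2 -> 2
Conjugated coefficients: 1, -3, 2


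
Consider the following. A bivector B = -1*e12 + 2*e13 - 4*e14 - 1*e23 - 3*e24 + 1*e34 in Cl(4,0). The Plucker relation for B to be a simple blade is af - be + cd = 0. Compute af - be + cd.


Plucker relation: af - be + cd
a*f = (-1)*1 = -1
b*e = 2*(-3) = -6
c*d = (-4)*(-1) = 4
af - be + cd = -1 - (-6) + 4
= 9


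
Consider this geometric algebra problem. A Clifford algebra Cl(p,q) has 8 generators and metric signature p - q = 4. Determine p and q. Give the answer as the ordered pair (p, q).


We need p + q = 8 and p - q = 4.
Adding: 2p = 8 + 4 = 12, so p = 6.
Then q = 8 - 6 = 2.
(p, q) = (6, 2)


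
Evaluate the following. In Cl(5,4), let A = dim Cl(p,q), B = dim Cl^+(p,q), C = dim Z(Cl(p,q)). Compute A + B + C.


n = 5 + 4 = 9
Total dim = 2^9 = 512
Even subalgebra dim = 2^8 = 256
n is odd, so center dim = 2
Sum = 512 + 256 + 2 = 770


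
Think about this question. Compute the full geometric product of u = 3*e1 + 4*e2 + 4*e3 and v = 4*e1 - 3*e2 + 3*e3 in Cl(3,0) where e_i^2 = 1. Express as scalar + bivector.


In Cl(3,0): e_i^2 = 1, e_ie_j = -e_je_i for i != j.
Scalar part = u . v = 3*4 + 4*(-3) + 4*3
= 12 + (-12) + 12 = 12
e12 coeff = 3*(-3) - 4*4 = -9 - 16 = -25
e13 coeff = 3*3 - 4*4 = 9 - 16 = -7
e23 coeff = 4*3 - 4*(-3) = 12 - (-12) = 24
uv = 12 - 25*e12 - 7*e13 + 24*e23


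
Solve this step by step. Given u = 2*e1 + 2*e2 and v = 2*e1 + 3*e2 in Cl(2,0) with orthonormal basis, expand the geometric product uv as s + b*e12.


Expand: (2*e1 + 2*e2)(2*e1 + 3*e2)
= 2*2*e1e1 + 2*3*e1e2 + 2*2*e2e1 + 2*3*e2e2
Using e1^2 = e2^2 = 1, e2e1 = -e1e2:
Scalar part s = 2*2 + 2*3 = 4 + 6 = 10
Bivector part b = 2*3 - 2*2 = 6 - 4 = 2
uv = 10 + 2*e12


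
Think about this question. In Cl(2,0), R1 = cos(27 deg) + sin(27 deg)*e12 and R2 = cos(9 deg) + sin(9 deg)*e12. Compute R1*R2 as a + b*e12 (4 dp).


Same-plane rotors commute and their half-angles add:
R1*R2 = cos(a1 + a2) + sin(a1 + a2)*e12.
a1 + a2 = 27 + 9 = 36 deg
cos(36 deg) = 0.8090
sin(36 deg) = 0.5878
R1*R2 = 0.8090 + 0.5878*e12


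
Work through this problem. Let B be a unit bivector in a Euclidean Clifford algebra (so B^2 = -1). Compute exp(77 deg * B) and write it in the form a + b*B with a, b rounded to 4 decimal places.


For a unit bivector B with B^2 = -1, the exponential series gives
e^(theta*B) = cos(theta) + sin(theta)*B (the GA analogue of Euler's formula).
theta = 77 degrees = 1.343904 rad
cos(77 deg) = 0.2250
sin(77 deg) = 0.9744
exp(theta*B) = 0.2250 + 0.9744*B


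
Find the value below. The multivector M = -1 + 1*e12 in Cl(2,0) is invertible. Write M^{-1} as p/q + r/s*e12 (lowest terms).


M = -1 + 1*e12, where e12^2 = -1.
Since M commutes with its reverse ~M = a - b*e12, M * ~M = a^2 - b^2*e12^2 = a^2 + b^2.
So M^{-1} = ~M / (a^2 + b^2) = (a - b*e12)/(a^2 + b^2).
a^2 + b^2 = 1 + 1 = 2
Scalar part = -1/2 = -1/2
Bivector coeff = -1/2 = -1/2
M^{-1} = -1/2 - 1/2*e12


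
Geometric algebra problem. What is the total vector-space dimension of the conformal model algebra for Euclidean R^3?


The conformal model of R^3 uses Cl(4,1): the 3 Euclidean generators plus two extra orthogonal generators e+ (e+^2 = +1) and e- (e-^2 = -1), from which the null vectors e0, einf are built.
Number of generators m = 3 + 2 = 5.
dim Cl(p,q) = 2^m = 2^5 = 32


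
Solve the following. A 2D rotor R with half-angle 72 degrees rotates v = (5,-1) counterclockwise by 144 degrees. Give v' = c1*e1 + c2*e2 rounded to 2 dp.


Rotor R = cos(72deg) - sin(72deg)*e12
Rotation angle theta = 2 * 72 = 144 degrees
v' = R*v*~R rotates v by theta.
cos(144deg) = -0.8090, sin(144deg) = 0.5878
v'_1 = 5*cos(144deg) - (-1)*sin(144deg)
= 5*(-0.8090) - (-1)*0.5878
= -3.46
v'_2 = 5*sin(144deg) + (-1)*cos(144deg)
= 5*0.5878 + (-1)*(-0.8090)
= 3.75
v' = -3.46*e1 + 3.75*e2


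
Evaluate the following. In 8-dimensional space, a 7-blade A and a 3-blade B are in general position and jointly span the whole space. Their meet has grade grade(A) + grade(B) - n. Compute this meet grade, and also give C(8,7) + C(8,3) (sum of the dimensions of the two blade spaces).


Meet grade = grade(A) + grade(B) - n
= 7 + 3 - 8 = 2
C(8,7) = 8
C(8,3) = 56
dim_A + dim_B = 8 + 56 = 64


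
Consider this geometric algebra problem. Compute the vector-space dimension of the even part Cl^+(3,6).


Even subalgebra dimension = 2^(n-1)
n = 3 + 6 = 9
2^(9 - 1) = 2^8 = 256
Verification: sum of C(9,k) for even k = 1 + 36 + 126 + 84 + 9 = 256
Result = 256


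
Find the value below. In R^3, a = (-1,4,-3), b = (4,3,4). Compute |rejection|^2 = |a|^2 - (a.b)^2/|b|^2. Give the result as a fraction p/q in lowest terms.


|a|^2 = (-1)^2 + 4^2 + (-3)^2 = 26
|b|^2 = 4^2 + 3^2 + 4^2 = 41
a . b = (-1)*4 + 4*3 + (-3)*4 = -4
(a.b)^2 = (-4)^2 = 16
|rej|^2 = 26 - 16/41
= (1066 - 16)/41
= 1050/41
In lowest terms: 1050/41


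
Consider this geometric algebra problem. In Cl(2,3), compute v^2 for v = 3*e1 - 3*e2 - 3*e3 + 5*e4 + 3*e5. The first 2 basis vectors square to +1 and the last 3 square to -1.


v^2 = sum of c_i^2 * e_i^2
Positive signature terms (e_i^2 = +1): 3^2 + (-3)^2 = 18
Negative signature terms (e_j^2 = -1): (-3)^2 + 5^2 + 3^2 = 43
v^2 = 18 - 43 = -25


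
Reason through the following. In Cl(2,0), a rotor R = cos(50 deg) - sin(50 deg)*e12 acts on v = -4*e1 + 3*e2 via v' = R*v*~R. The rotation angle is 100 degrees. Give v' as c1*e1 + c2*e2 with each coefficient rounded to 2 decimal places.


Rotor R = cos(50deg) - sin(50deg)*e12
Rotation angle theta = 2 * 50 = 100 degrees
v' = R*v*~R rotates v by theta.
cos(100deg) = -0.1736, sin(100deg) = 0.9848
v'_1 = -4*cos(100deg) - 3*sin(100deg)
= -4*(-0.1736) - 3*0.9848
= -2.26
v'_2 = -4*sin(100deg) + 3*cos(100deg)
= -4*0.9848 + 3*(-0.1736)
= -4.46
v' = -2.26*e1 - 4.46*e2


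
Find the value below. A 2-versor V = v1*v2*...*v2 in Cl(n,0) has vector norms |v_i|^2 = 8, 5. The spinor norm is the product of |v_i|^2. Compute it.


Spinor norm N(V) = |v1|^2 * |v2|^2 * ... * |v2|^2
= 8 * 5
Running product: 8, 40
N(V) = 40


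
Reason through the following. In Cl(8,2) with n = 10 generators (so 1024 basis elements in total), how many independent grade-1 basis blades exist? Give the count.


Number of grade-k basis blades in Cl(p,q) with n = p + q is C(n, k).
n = 8 + 2 = 10
C(10, 1) = 10! / (1! * 9!)
= 3628800 / (1 * 362880)
= 10


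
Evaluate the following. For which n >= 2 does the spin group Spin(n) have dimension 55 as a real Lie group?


dim Spin(n) = dim so(n) = n(n-1)/2.
Solve n(n-1)/2 = 55, i.e. n^2 - n - 110 = 0.
Discriminant = 1 + 8*55 = 441
n = (1 + sqrt(441))/2 = (1 + 21)/2 = 11


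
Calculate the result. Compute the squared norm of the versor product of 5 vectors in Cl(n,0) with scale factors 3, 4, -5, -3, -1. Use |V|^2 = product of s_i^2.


Each vector v_i has |v_i|^2 = s_i^2
Squared scales: 3^2 = 9, 4^2 = 16, (-5)^2 = 25, (-3)^2 = 9, (-1)^2 = 1
|V|^2 = 9 * 16 * 25 * 9 * 1
= 32400


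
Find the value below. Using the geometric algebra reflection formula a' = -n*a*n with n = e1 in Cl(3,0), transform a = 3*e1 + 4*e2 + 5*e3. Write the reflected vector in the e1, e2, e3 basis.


Reflection formula: a' = -n*a*n, with n = e1 (unit vector, n^2 = 1).
For reflection through hyperplane perp to e1:
The component along e1 flips sign, others stay.
a = (3, 4, 5)
a' = (-3, 4, 5)
a' = -3*e1 + 4*e2 + 5*e3


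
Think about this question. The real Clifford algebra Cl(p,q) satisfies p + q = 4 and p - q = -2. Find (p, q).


We need p + q = 4 and p - q = -2.
Adding: 2p = 4 + (-2) = 2, so p = 1.
Then q = 4 - 1 = 3.
(p, q) = (1, 3)


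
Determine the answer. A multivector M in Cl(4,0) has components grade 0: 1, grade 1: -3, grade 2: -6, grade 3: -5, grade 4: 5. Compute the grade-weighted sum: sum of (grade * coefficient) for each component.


Grade-weighted sum = sum of grade_k * coefficient_k
0*1 = 0
1*(-3) = -3
2*(-6) = -12
3*(-5) = -15
4*5 = 20
Total = 0 + (-3) + (-12) + (-15) + 20 = -10


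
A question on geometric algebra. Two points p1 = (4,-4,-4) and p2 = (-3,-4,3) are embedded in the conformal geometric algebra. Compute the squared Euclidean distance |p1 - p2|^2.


p1 - p2 = (7, 0, -7)
|p1 - p2|^2 = 7^2 + 0^2 + (-7)^2
= 49 + 0 + 49
= 98


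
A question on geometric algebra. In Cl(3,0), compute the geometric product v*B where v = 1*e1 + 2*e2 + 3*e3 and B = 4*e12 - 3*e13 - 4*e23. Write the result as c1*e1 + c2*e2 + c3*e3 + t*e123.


vB has grade-1 (vector) and grade-3 (trivector) parts: vB = (v _| B) + (v ^ B).
Vector part <vB>_1:
  e1: -v2*b12 - v3*b13 = -(2)*(4) - (3)*(-3) = 1
  e2: v1*b12 - v3*b23 = (1)*(4) - (3)*(-4) = 16
  e3: v1*b13 + v2*b23 = (1)*(-3) + (2)*(-4) = -11
Trivector part <vB>_3:
  e123: v1*b23 - v2*b13 + v3*b12 = (1)*(-4) - (2)*(-3) + (3)*(4) = 14
vB = 1*e1 + 16*e2 - 11*e3 + 14*e123


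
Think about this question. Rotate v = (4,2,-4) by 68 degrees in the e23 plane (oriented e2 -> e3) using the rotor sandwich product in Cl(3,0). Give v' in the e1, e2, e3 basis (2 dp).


Rotor R = cos(34deg) - sin(34deg)*e23
Rotation angle theta = 2 * 34 = 68 degrees in the e23 plane (e2 -> e3).
The component perpendicular to the plane (e1) is invariant: v'_1 = v1 = 4.00
cos(68deg) = 0.3746, sin(68deg) = 0.9272
v'_2 = v2*cos(theta) - v3*sin(theta) = 2*0.3746 - (-4)*0.9272 = 4.46
v'_3 = v2*sin(theta) + v3*cos(theta) = 2*0.9272 + (-4)*0.3746 = 0.36
v' = 4.00*e1 + 4.46*e2 + 0.36*e3
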